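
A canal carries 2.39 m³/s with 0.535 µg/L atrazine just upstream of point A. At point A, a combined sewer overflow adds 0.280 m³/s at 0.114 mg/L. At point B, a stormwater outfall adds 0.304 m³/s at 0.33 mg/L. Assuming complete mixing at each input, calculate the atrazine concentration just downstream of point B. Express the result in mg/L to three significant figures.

0.535 µg/L = 0.000535 mg/L.
After input A: C = (2.39·0.000535 + 0.28·0.114) / 2.67 = 0.01243 mg/L.
After input B: C = (2.67·0.01243 + 0.304·0.33) / 2.974 = 0.0449 mg/L.

0.0449 mg/L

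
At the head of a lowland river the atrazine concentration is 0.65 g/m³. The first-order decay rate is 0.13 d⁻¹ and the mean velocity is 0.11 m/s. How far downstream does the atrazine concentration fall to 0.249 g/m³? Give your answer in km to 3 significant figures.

70.1 km

From C = C₀·e^(−kt), t = ln(C₀/C)/k = ln(0.65/0.249)/0.13 = 0.9595/0.13 = 7.381 d.
Distance = v·t = 0.11 m/s × 6.377e+05 s = 7.015e+04 m = 70.15 km.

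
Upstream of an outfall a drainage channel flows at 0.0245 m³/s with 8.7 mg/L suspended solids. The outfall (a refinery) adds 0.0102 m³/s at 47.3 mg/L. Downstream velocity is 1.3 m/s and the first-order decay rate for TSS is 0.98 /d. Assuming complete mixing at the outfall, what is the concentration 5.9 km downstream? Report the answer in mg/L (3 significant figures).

After complete mixing, C₀ = (0.0102·47.3 + 0.0245·8.7) / 0.0347 = 20.05 mg/L.
Travel time t = 5900 m / 1.3 m/s = 4538 s = 0.05253 d.
C = 20.05·exp(−0.98·0.05253) = 20.05·0.9498 = 19.04 mg/L.

19.0 mg/L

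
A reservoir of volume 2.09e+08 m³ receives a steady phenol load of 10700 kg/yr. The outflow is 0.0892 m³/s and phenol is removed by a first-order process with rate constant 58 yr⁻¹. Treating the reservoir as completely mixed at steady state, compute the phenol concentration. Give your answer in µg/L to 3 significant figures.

0.882 µg/L

Outflow Q = 0.0892 m³/s × 3.156e+07 s/yr = 2.815e+06 m³/yr.
Steady-state CSTR mass balance: W = Q·C + k·V·C, so C = W/(Q + kV).
Q + kV = 2.815e+06 + 58·2.09e+08 = 1.212e+10 m³/yr.
C = 10700/1.212e+10 = 8.825e-07 kg/m³ = 0.0008825 mg/L = 0.8825 µg/L.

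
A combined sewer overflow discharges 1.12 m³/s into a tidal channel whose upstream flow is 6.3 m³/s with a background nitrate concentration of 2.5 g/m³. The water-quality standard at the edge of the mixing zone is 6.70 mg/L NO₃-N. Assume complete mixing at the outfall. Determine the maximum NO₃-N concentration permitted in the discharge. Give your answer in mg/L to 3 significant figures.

30.3 mg/L

Mass balance: 6.7·7.42 = 1.12·Cₑ + 6.3·2.5.
Cₑ = (49.71 − 15.75) / 1.12 = 30.32 mg/L.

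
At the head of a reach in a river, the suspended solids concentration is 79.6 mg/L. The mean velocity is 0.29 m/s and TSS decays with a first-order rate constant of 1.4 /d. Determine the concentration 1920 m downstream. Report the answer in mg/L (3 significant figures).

Travel time t = 1920 m / 0.29 m/s = 1920/0.29 = 6621 s = 0.07663 d.
First-order decay: C = 79.6·exp(−1.4·0.07663) = 79.6·0.8983 = 71.5 mg/L.

71.5 mg/L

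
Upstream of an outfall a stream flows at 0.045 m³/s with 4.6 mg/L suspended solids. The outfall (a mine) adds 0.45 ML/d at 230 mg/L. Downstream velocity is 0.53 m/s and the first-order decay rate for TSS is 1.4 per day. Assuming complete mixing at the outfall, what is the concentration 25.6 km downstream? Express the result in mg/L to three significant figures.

0.45 ML/d = 0.005208 m³/s.
After complete mixing, C₀ = (0.005208·230 + 0.045·4.6) / 0.05021 = 27.98 mg/L.
Travel time t = 2.56e+04 m / 0.53 m/s = 4.83e+04 s = 0.559 d.
C = 27.98·exp(−1.4·0.559) = 27.98·0.4572 = 12.79 mg/L.

12.8 mg/L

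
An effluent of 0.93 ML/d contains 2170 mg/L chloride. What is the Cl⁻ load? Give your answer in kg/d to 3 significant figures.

0.93 ML/d = 0.01076 m³/s.
Mass flux = Q·C = 0.01076 m³/s × 2170 g/m³ = 23.36 g/s.
= 23.36 g/s × 86.4 = 2018 kg/d.

2020 kg/d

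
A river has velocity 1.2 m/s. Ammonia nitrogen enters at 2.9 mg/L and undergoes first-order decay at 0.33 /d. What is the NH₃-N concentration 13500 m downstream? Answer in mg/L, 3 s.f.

2.78 mg/L

Travel time t = 13500 m / 1.2 m/s = 1.35e+04/1.2 = 1.125e+04 s = 0.1302 d.
First-order decay: C = 2.9·exp(−0.33·0.1302) = 2.9·0.9579 = 2.778 mg/L.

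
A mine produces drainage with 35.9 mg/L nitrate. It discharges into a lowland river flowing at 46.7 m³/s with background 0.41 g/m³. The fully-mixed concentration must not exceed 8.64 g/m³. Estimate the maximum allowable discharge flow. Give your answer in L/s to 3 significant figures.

14100 L/s

Mass balance at complete mixing: C_std·(Q_w + Q_r) = Q_w·C_e + Q_r·C_b.
Rearranging, Q_w = Q_r·(C_std − C_b)/(C_e − C_std) = 46.7·(8.64 − 0.41) / (35.9 − 8.64) = 14.1 m³/s.
= 1.41e+04 L/s.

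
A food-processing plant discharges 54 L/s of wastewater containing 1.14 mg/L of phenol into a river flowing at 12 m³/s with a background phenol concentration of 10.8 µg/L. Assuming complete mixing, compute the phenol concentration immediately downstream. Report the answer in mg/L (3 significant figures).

0.0159 mg/L

54 L/s = 0.054 m³/s.
10.8 µg/L = 0.0108 mg/L.
Flow-weighted mixing gives C = (0.054·1.14 + 12·0.0108) / (0.054 + 12) = 0.1912/12.05 = 0.01586 mg/L.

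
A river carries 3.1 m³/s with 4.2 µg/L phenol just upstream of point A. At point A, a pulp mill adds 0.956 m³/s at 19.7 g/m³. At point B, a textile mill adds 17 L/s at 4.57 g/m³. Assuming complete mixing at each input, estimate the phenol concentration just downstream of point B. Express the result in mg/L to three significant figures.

4.2 µg/L = 0.0042 mg/L.
After input A: C = (3.1·0.0042 + 0.956·19.7) / 4.056 = 4.647 mg/L.
17 L/s = 0.017 m³/s.
After input B: C = (4.056·4.647 + 0.017·4.57) / 4.073 = 4.646 mg/L.

4.65 mg/L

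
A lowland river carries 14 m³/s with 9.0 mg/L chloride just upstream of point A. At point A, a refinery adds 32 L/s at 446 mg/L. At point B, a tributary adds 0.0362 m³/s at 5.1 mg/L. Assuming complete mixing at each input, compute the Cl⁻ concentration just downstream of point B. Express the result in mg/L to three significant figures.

32 L/s = 0.032 m³/s.
After input A: C = (14·9 + 0.032·446) / 14.03 = 9.997 mg/L.
After input B: C = (14.03·9.997 + 0.0362·5.1) / 14.07 = 9.984 mg/L.

9.98 mg/L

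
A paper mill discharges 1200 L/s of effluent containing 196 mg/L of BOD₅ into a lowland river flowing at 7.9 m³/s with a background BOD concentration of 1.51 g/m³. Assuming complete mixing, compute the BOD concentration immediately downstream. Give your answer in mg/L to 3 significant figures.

1200 L/s = 1.2 m³/s.
Conservation of mass across the mixing zone: C = (1.2·196 + 7.9·1.51) / (1.2 + 7.9) = 247.1/9.1 = 27.16 mg/L.

27.2 mg/L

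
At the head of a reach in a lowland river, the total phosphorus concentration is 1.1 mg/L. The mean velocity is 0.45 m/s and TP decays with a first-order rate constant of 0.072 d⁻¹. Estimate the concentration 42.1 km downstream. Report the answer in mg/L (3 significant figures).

Travel time t = 42.1 km / 0.45 m/s = 4.21e+04/0.45 = 9.356e+04 s = 1.083 d.
First-order decay: C = 1.1·exp(−0.072·1.083) = 1.1·0.925 = 1.017 mg/L.

1.02 mg/L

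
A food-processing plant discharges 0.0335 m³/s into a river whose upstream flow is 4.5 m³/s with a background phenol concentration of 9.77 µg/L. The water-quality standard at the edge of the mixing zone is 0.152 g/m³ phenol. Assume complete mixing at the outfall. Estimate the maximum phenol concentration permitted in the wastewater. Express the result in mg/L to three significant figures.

19.3 mg/L

9.77 µg/L = 0.00977 mg/L.
Mass balance: 0.152·4.534 = 0.0335·Cₑ + 4.5·0.00977.
Cₑ = (0.6891 − 0.04396) / 0.0335 = 19.26 mg/L.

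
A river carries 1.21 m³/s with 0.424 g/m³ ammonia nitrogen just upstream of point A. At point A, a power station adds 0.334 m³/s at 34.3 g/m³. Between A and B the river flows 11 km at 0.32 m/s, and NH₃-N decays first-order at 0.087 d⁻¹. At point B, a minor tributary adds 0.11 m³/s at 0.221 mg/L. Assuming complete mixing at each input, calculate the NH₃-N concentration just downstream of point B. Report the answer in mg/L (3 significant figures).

After input A: C = (1.21·0.424 + 0.334·34.3) / 1.544 = 7.752 mg/L.
Over the 11 km reach to input B (t = 3.438e+04 s = 0.3979 d), decay gives C = 7.752·exp(−0.087·0.3979) = 7.488 mg/L.
After input B: C = (1.544·7.488 + 0.11·0.221) / 1.654 = 7.005 mg/L.

7.01 mg/L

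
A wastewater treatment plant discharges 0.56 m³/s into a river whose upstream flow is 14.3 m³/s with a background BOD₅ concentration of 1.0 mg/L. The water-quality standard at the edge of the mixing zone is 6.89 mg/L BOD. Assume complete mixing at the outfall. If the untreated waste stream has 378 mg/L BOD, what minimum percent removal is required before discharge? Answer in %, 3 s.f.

58.4 %

Mass balance: 6.89·14.86 = 0.56·Cₑ + 14.3·1.
Cₑ = (102.4 − 14.3) / 0.56 = 157.3 mg/L.
Required removal = 1 − 157.3/378 = 58.39 %.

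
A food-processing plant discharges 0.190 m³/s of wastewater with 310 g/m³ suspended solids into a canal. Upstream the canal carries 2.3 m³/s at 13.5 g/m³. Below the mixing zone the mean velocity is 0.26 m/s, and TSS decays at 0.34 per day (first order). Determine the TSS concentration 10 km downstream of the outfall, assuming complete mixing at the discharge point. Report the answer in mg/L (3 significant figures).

31.1 mg/L

After complete mixing, C₀ = (0.19·310 + 2.3·13.5) / 2.49 = 36.12 mg/L.
Travel time t = 1e+04 m / 0.26 m/s = 3.846e+04 s = 0.4452 d.
C = 36.12·exp(−0.34·0.4452) = 36.12·0.8595 = 31.05 mg/L.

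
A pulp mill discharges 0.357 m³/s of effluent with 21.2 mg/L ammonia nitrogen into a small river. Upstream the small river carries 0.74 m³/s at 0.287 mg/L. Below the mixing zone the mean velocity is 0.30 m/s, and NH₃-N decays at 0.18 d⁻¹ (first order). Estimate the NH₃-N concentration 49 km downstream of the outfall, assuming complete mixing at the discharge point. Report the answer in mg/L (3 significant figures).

After complete mixing, C₀ = (0.357·21.2 + 0.74·0.287) / 1.097 = 7.093 mg/L.
Travel time t = 4.9e+04 m / 0.30 m/s = 1.633e+05 s = 1.89 d.
C = 7.093·exp(−0.18·1.89) = 7.093·0.7116 = 5.047 mg/L.

5.05 mg/L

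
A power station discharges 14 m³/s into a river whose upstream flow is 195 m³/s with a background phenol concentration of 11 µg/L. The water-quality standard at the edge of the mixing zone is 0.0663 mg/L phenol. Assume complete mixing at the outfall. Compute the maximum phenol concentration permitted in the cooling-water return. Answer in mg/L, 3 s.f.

11 µg/L = 0.011 mg/L.
Mass balance: 0.0663·209 = 14·Cₑ + 195·0.011.
Cₑ = (13.86 − 2.145) / 14 = 0.8366 mg/L.

0.837 mg/L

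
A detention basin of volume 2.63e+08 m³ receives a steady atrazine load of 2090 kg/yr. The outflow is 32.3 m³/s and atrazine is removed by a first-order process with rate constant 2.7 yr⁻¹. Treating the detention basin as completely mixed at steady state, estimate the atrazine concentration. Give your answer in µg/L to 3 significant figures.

1.21 µg/L

Outflow Q = 32.3 m³/s × 3.156e+07 s/yr = 1.019e+09 m³/yr.
Steady-state CSTR mass balance: W = Q·C + k·V·C, so C = W/(Q + kV).
Q + kV = 1.019e+09 + 2.7·2.63e+08 = 1.729e+09 m³/yr.
C = 2090/1.729e+09 = 1.209e-06 kg/m³ = 0.001209 mg/L = 1.209 µg/L.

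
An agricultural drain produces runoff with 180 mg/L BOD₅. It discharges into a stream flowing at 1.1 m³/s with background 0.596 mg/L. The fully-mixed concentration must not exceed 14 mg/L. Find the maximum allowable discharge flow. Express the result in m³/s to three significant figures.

Mass balance at complete mixing: C_std·(Q_w + Q_r) = Q_w·C_e + Q_r·C_b.
Rearranging, Q_w = Q_r·(C_std − C_b)/(C_e − C_std) = 1.1·(14 − 0.596) / (180 − 14) = 0.08882 m³/s.

0.0888 m³/s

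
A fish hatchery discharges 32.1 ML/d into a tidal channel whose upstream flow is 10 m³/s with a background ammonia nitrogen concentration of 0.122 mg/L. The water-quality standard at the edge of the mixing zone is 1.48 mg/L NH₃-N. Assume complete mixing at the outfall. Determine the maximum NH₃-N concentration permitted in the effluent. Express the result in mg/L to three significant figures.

32.1 ML/d = 0.3715 m³/s.
Mass balance: 1.48·10.37 = 0.3715·Cₑ + 10·0.122.
Cₑ = (15.35 − 1.22) / 0.3715 = 38.03 mg/L.

38.0 mg/L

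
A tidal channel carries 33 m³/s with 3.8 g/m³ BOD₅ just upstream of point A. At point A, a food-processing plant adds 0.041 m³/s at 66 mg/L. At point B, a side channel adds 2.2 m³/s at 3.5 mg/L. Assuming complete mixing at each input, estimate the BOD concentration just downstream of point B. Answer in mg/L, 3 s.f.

3.85 mg/L

After input A: C = (33·3.8 + 0.041·66) / 33.04 = 3.877 mg/L.
After input B: C = (33.04·3.877 + 2.2·3.5) / 35.24 = 3.854 mg/L.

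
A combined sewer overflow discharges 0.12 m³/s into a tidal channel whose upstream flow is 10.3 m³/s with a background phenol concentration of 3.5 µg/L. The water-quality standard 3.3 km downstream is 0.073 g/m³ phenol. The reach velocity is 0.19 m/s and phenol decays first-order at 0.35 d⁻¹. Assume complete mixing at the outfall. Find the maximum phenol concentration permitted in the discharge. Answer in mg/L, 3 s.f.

6.50 mg/L

3.5 µg/L = 0.0035 mg/L.
Travel time to the compliance point: t = 3300/0.19 = 1.737e+04 s = 0.201 d; decay factor exp(−0.35·0.201) = 0.9321.
So the concentration just after mixing may be at most 0.073/0.9321 = 0.07832 mg/L.
Mass balance: 0.07832·10.42 = 0.12·Cₑ + 10.3·0.0035.
Cₑ = (0.8161 − 0.03605) / 0.12 = 6.5 mg/L.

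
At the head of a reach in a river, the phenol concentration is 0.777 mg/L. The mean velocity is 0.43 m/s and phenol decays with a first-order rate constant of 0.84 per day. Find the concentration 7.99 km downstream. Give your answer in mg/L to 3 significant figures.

0.649 mg/L

Travel time t = 7.99 km / 0.43 m/s = 7990/0.43 = 1.858e+04 s = 0.2151 d.
First-order decay: C = 0.777·exp(−0.84·0.2151) = 0.777·0.8347 = 0.6486 mg/L.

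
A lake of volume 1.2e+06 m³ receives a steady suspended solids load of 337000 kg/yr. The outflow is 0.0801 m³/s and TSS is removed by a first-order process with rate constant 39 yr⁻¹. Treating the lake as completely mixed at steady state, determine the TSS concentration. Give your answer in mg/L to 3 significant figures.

6.83 mg/L

Outflow Q = 0.0801 m³/s × 3.156e+07 s/yr = 2.528e+06 m³/yr.
Steady-state CSTR mass balance: W = Q·C + k·V·C, so C = W/(Q + kV).
Q + kV = 2.528e+06 + 39·1.2e+06 = 4.933e+07 m³/yr.
C = 337000/4.933e+07 = 0.006832 kg/m³ = 6.832 mg/L.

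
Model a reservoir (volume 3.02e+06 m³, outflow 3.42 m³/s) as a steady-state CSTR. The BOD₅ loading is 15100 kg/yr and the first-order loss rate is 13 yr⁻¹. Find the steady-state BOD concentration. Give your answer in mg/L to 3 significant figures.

Outflow Q = 3.42 m³/s × 3.156e+07 s/yr = 1.079e+08 m³/yr.
Steady-state CSTR mass balance: W = Q·C + k·V·C, so C = W/(Q + kV).
Q + kV = 1.079e+08 + 13·3.02e+06 = 1.472e+08 m³/yr.
C = 15100/1.472e+08 = 0.0001026 kg/m³ = 0.1026 mg/L.

0.103 mg/L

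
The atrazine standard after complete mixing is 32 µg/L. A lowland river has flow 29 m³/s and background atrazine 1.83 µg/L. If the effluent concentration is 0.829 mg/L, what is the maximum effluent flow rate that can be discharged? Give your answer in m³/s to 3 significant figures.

1.83 µg/L = 0.00183 mg/L.
32 µg/L = 0.032 mg/L.
Mass balance at complete mixing: C_std·(Q_w + Q_r) = Q_w·C_e + Q_r·C_b.
Rearranging, Q_w = Q_r·(C_std − C_b)/(C_e − C_std) = 29·(0.032 − 0.00183) / (0.829 − 0.032) = 1.098 m³/s.

1.10 m³/s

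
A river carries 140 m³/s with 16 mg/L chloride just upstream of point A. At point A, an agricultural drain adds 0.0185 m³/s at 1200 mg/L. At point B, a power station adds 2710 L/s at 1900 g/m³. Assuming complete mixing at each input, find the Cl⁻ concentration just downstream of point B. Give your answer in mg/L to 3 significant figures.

After input A: C = (140·16 + 0.0185·1200) / 140 = 16.16 mg/L.
2710 L/s = 2.71 m³/s.
After input B: C = (140·16.16 + 2.71·1900) / 142.7 = 51.93 mg/L.

51.9 mg/L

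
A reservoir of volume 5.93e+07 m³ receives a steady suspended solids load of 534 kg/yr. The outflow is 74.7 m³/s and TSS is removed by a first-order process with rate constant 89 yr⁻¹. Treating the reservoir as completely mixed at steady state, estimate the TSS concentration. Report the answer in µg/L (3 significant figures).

Outflow Q = 74.7 m³/s × 3.156e+07 s/yr = 2.357e+09 m³/yr.
Steady-state CSTR mass balance: W = Q·C + k·V·C, so C = W/(Q + kV).
Q + kV = 2.357e+09 + 89·5.93e+07 = 7.635e+09 m³/yr.
C = 534/7.635e+09 = 6.994e-08 kg/m³ = 6.994e-05 mg/L = 0.06994 µg/L.

0.0699 µg/L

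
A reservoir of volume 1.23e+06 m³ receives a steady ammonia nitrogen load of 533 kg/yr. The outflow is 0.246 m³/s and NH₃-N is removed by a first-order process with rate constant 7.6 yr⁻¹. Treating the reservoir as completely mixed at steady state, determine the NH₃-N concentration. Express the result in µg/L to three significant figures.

Outflow Q = 0.246 m³/s × 3.156e+07 s/yr = 7.763e+06 m³/yr.
Steady-state CSTR mass balance: W = Q·C + k·V·C, so C = W/(Q + kV).
Q + kV = 7.763e+06 + 7.6·1.23e+06 = 1.711e+07 m³/yr.
C = 533/1.711e+07 = 3.115e-05 kg/m³ = 0.03115 mg/L = 31.15 µg/L.

31.1 µg/L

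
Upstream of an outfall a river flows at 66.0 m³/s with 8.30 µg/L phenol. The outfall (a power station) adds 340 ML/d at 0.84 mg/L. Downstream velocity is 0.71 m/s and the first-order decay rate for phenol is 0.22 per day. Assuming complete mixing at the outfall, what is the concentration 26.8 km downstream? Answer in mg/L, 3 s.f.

340 ML/d = 3.935 m³/s.
8.30 µg/L = 0.0083 mg/L.
After complete mixing, C₀ = (3.935·0.84 + 66·0.0083) / 69.94 = 0.0551 mg/L.
Travel time t = 2.68e+04 m / 0.71 m/s = 3.775e+04 s = 0.4369 d.
C = 0.0551·exp(−0.22·0.4369) = 0.0551·0.9084 = 0.05005 mg/L.

0.0500 mg/L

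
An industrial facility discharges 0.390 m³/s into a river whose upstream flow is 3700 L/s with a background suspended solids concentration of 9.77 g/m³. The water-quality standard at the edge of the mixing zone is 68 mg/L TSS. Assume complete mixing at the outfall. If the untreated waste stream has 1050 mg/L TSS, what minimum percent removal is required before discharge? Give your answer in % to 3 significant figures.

3700 L/s = 3.7 m³/s.
Mass balance: 68·4.09 = 0.39·Cₑ + 3.7·9.77.
Cₑ = (278.1 − 36.15) / 0.39 = 620.4 mg/L.
Required removal = 1 − 620.4/1050 = 40.91 %.

40.9 %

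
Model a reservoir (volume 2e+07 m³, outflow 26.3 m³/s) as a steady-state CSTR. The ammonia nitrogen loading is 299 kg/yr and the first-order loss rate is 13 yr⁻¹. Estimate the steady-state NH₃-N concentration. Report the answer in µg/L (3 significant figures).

0.274 µg/L

Outflow Q = 26.3 m³/s × 3.156e+07 s/yr = 8.3e+08 m³/yr.
Steady-state CSTR mass balance: W = Q·C + k·V·C, so C = W/(Q + kV).
Q + kV = 8.3e+08 + 13·2e+07 = 1.09e+09 m³/yr.
C = 299/1.09e+09 = 2.743e-07 kg/m³ = 0.0002743 mg/L = 0.2743 µg/L.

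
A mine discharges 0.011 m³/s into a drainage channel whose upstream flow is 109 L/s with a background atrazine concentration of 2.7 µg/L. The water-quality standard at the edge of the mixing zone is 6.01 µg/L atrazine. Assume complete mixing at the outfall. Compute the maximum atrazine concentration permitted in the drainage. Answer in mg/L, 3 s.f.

109 L/s = 0.109 m³/s.
2.7 µg/L = 0.0027 mg/L.
6.01 µg/L = 0.00601 mg/L.
Mass balance: 0.00601·0.12 = 0.011·Cₑ + 0.109·0.0027.
Cₑ = (0.0007212 − 0.0002943) / 0.011 = 0.03881 mg/L.

0.0388 mg/L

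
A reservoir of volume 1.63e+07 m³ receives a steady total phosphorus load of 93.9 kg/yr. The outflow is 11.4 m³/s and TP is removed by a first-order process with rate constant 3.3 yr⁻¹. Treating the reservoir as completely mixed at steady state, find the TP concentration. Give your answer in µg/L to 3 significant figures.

Outflow Q = 11.4 m³/s × 3.156e+07 s/yr = 3.598e+08 m³/yr.
Steady-state CSTR mass balance: W = Q·C + k·V·C, so C = W/(Q + kV).
Q + kV = 3.598e+08 + 3.3·1.63e+07 = 4.135e+08 m³/yr.
C = 93.9/4.135e+08 = 2.271e-07 kg/m³ = 0.0002271 mg/L = 0.2271 µg/L.

0.227 µg/L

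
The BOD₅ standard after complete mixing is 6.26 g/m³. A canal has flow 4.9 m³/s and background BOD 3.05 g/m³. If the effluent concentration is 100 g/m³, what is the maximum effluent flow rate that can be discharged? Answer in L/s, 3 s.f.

Mass balance at complete mixing: C_std·(Q_w + Q_r) = Q_w·C_e + Q_r·C_b.
Rearranging, Q_w = Q_r·(C_std − C_b)/(C_e − C_std) = 4.9·(6.26 − 3.05) / (100 − 6.26) = 0.1678 m³/s.
= 167.8 L/s.

168 L/s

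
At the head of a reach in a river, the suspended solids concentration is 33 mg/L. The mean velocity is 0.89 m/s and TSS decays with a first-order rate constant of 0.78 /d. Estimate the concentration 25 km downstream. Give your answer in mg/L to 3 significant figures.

Travel time t = 25 km / 0.89 m/s = 2.5e+04/0.89 = 2.809e+04 s = 0.3251 d.
First-order decay: C = 33·exp(−0.78·0.3251) = 33·0.776 = 25.61 mg/L.

25.6 mg/L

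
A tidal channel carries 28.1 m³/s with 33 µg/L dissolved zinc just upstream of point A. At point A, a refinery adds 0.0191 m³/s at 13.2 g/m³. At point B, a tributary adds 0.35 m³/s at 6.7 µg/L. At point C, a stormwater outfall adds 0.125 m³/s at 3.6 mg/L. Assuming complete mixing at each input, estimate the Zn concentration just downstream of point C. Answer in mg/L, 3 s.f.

0.0571 mg/L

33 µg/L = 0.033 mg/L.
After input A: C = (28.1·0.033 + 0.0191·13.2) / 28.12 = 0.04194 mg/L.
6.7 µg/L = 0.0067 mg/L.
After input B: C = (28.12·0.04194 + 0.35·0.0067) / 28.47 = 0.04151 mg/L.
After input C: C = (28.47·0.04151 + 0.125·3.6) / 28.59 = 0.05707 mg/L.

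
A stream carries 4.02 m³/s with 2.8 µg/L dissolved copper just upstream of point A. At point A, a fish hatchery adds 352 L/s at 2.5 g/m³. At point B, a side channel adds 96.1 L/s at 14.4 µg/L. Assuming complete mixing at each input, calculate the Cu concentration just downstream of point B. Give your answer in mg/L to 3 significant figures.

2.8 µg/L = 0.0028 mg/L.
352 L/s = 0.352 m³/s.
After input A: C = (4.02·0.0028 + 0.352·2.5) / 4.372 = 0.2039 mg/L.
96.1 L/s = 0.0961 m³/s.
14.4 µg/L = 0.0144 mg/L.
After input B: C = (4.372·0.2039 + 0.0961·0.0144) / 4.468 = 0.1998 mg/L.

0.200 mg/L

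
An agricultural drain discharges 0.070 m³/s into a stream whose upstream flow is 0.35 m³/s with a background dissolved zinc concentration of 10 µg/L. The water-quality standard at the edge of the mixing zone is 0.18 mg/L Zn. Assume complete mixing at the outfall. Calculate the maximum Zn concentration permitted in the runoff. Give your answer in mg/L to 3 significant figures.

10 µg/L = 0.01 mg/L.
Mass balance: 0.18·0.42 = 0.07·Cₑ + 0.35·0.01.
Cₑ = (0.0756 − 0.0035) / 0.07 = 1.03 mg/L.

1.03 mg/L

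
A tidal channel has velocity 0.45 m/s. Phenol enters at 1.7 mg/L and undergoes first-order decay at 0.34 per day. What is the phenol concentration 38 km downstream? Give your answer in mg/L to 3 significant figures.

1.22 mg/L

Travel time t = 38 km / 0.45 m/s = 3.8e+04/0.45 = 8.444e+04 s = 0.9774 d.
First-order decay: C = 1.7·exp(−0.34·0.9774) = 1.7·0.7173 = 1.219 mg/L.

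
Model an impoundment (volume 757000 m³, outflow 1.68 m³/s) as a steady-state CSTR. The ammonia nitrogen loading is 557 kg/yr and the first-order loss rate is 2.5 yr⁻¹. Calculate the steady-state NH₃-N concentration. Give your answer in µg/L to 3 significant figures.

10.1 µg/L

Outflow Q = 1.68 m³/s × 3.156e+07 s/yr = 5.302e+07 m³/yr.
Steady-state CSTR mass balance: W = Q·C + k·V·C, so C = W/(Q + kV).
Q + kV = 5.302e+07 + 2.5·757000 = 5.491e+07 m³/yr.
C = 557/5.491e+07 = 1.014e-05 kg/m³ = 0.01014 mg/L = 10.14 µg/L.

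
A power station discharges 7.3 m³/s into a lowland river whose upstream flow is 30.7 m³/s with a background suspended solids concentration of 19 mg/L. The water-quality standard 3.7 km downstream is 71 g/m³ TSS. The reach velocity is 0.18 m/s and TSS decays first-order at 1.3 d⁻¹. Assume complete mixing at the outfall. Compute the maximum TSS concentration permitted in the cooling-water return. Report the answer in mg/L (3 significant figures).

Travel time to the compliance point: t = 3700/0.18 = 2.056e+04 s = 0.2379 d; decay factor exp(−1.3·0.2379) = 0.734.
So the concentration just after mixing may be at most 71/0.734 = 96.73 mg/L.
Mass balance: 96.73·38 = 7.3·Cₑ + 30.7·19.
Cₑ = (3676 − 583.3) / 7.3 = 423.6 mg/L.

424 mg/L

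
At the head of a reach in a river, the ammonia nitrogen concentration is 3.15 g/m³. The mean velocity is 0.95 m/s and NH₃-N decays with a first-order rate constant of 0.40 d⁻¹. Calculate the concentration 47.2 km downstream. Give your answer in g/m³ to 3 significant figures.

Travel time t = 47.2 km / 0.95 m/s = 4.72e+04/0.95 = 4.968e+04 s = 0.575 d.
First-order decay: C = 3.15·exp(−0.40·0.575) = 3.15·0.7945 = 2.503 g/m³.

2.50 g/m³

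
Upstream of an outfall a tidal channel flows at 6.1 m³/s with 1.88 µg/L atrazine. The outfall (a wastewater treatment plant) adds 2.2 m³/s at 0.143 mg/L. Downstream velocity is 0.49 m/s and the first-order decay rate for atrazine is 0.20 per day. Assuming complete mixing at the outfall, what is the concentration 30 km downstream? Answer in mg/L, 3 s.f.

0.0341 mg/L

1.88 µg/L = 0.00188 mg/L.
After complete mixing, C₀ = (2.2·0.143 + 6.1·0.00188) / 8.3 = 0.03929 mg/L.
Travel time t = 3e+04 m / 0.49 m/s = 6.122e+04 s = 0.7086 d.
C = 0.03929·exp(−0.20·0.7086) = 0.03929·0.8679 = 0.03409 mg/L.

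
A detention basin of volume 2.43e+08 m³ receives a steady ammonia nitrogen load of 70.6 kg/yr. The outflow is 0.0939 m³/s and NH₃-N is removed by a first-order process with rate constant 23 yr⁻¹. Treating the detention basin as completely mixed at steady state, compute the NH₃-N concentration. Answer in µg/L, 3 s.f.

Outflow Q = 0.0939 m³/s × 3.156e+07 s/yr = 2.963e+06 m³/yr.
Steady-state CSTR mass balance: W = Q·C + k·V·C, so C = W/(Q + kV).
Q + kV = 2.963e+06 + 23·2.43e+08 = 5.592e+09 m³/yr.
C = 70.6/5.592e+09 = 1.263e-08 kg/m³ = 1.263e-05 mg/L = 0.01263 µg/L.

0.0126 µg/L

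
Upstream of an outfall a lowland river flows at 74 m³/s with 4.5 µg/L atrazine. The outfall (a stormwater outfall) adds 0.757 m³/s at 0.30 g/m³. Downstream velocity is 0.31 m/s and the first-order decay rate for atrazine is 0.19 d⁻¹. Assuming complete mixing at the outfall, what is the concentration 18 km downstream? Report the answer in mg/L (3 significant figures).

0.00659 mg/L

4.5 µg/L = 0.0045 mg/L.
After complete mixing, C₀ = (0.757·0.3 + 74·0.0045) / 74.76 = 0.007492 mg/L.
Travel time t = 1.8e+04 m / 0.31 m/s = 5.806e+04 s = 0.672 d.
C = 0.007492·exp(−0.19·0.672) = 0.007492·0.8801 = 0.006594 mg/L.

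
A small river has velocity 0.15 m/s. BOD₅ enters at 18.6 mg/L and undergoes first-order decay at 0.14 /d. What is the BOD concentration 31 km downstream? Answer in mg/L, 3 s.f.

13.3 mg/L

Travel time t = 31 km / 0.15 m/s = 3.1e+04/0.15 = 2.067e+05 s = 2.392 d.
First-order decay: C = 18.6·exp(−0.14·2.392) = 18.6·0.7154 = 13.31 mg/L.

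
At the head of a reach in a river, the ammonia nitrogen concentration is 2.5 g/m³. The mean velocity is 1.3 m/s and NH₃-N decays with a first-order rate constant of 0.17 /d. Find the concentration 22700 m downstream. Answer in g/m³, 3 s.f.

2.42 g/m³

Travel time t = 22700 m / 1.3 m/s = 2.27e+04/1.3 = 1.746e+04 s = 0.2021 d.
First-order decay: C = 2.5·exp(−0.17·0.2021) = 2.5·0.9662 = 2.416 g/m³.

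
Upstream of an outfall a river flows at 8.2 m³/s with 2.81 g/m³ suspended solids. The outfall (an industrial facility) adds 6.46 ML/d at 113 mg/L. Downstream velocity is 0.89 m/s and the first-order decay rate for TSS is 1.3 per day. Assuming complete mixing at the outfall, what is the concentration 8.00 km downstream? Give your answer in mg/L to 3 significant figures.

6.46 ML/d = 0.07477 m³/s.
After complete mixing, C₀ = (0.07477·113 + 8.2·2.81) / 8.275 = 3.806 mg/L.
Travel time t = 8000 m / 0.89 m/s = 8989 s = 0.104 d.
C = 3.806·exp(−1.3·0.104) = 3.806·0.8735 = 3.324 mg/L.

3.32 mg/L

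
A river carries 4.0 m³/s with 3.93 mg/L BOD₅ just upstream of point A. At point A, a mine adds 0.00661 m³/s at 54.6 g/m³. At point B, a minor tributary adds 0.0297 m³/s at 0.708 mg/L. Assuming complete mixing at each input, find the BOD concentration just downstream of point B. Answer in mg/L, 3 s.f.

3.99 mg/L

After input A: C = (4·3.93 + 0.00661·54.6) / 4.007 = 4.014 mg/L.
After input B: C = (4.007·4.014 + 0.0297·0.708) / 4.036 = 3.989 mg/L.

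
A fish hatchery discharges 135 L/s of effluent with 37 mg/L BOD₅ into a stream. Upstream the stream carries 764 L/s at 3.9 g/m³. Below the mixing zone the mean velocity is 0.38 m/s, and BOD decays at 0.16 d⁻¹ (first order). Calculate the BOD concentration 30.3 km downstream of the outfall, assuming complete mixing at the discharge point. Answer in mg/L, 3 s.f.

135 L/s = 0.135 m³/s.
764 L/s = 0.764 m³/s.
After complete mixing, C₀ = (0.135·37 + 0.764·3.9) / 0.899 = 8.871 mg/L.
Travel time t = 3.03e+04 m / 0.38 m/s = 7.974e+04 s = 0.9229 d.
C = 8.871·exp(−0.16·0.9229) = 8.871·0.8627 = 7.653 mg/L.

7.65 mg/L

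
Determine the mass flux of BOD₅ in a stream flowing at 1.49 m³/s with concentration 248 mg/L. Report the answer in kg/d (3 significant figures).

Mass flux = Q·C = 1.49 m³/s × 248 g/m³ = 369.5 g/s.
= 369.5 g/s × 86.4 = 3.193e+04 kg/d.

31900 kg/d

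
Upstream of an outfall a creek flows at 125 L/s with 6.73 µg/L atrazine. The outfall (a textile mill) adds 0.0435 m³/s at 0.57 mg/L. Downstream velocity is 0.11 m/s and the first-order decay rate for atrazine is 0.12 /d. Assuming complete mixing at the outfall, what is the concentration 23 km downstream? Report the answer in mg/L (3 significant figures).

125 L/s = 0.125 m³/s.
6.73 µg/L = 0.00673 mg/L.
After complete mixing, C₀ = (0.0435·0.57 + 0.125·0.00673) / 0.1685 = 0.1521 mg/L.
Travel time t = 2.3e+04 m / 0.11 m/s = 2.091e+05 s = 2.42 d.
C = 0.1521·exp(−0.12·2.42) = 0.1521·0.748 = 0.1138 mg/L.

0.114 mg/L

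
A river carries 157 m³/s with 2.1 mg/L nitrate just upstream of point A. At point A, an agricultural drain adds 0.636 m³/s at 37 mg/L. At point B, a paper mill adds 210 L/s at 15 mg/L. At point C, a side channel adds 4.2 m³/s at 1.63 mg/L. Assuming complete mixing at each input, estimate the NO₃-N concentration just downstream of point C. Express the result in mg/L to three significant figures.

2.24 mg/L

After input A: C = (157·2.1 + 0.636·37) / 157.6 = 2.241 mg/L.
210 L/s = 0.21 m³/s.
After input B: C = (157.6·2.241 + 0.21·15) / 157.8 = 2.258 mg/L.
After input C: C = (157.8·2.258 + 4.2·1.63) / 162 = 2.242 mg/L.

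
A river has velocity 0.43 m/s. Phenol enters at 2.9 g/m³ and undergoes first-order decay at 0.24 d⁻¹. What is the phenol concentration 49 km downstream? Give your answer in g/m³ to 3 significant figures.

Travel time t = 49 km / 0.43 m/s = 4.9e+04/0.43 = 1.14e+05 s = 1.319 d.
First-order decay: C = 2.9·exp(−0.24·1.319) = 2.9·0.7287 = 2.113 g/m³.

2.11 g/m³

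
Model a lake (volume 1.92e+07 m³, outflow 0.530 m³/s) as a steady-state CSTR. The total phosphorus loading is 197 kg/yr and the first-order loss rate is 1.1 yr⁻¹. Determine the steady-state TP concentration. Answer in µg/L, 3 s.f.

5.21 µg/L

Outflow Q = 0.530 m³/s × 3.156e+07 s/yr = 1.673e+07 m³/yr.
Steady-state CSTR mass balance: W = Q·C + k·V·C, so C = W/(Q + kV).
Q + kV = 1.673e+07 + 1.1·1.92e+07 = 3.785e+07 m³/yr.
C = 197/3.785e+07 = 5.205e-06 kg/m³ = 0.005205 mg/L = 5.205 µg/L.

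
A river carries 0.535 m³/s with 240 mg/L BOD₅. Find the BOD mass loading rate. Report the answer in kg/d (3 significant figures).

11100 kg/d

Mass flux = Q·C = 0.535 m³/s × 240 g/m³ = 128.4 g/s.
= 128.4 g/s × 86.4 = 1.109e+04 kg/d.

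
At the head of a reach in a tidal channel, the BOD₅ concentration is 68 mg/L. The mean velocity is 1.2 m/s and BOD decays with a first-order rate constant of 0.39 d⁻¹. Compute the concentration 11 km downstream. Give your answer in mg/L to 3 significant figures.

65.2 mg/L

Travel time t = 11 km / 1.2 m/s = 1.1e+04/1.2 = 9167 s = 0.1061 d.
First-order decay: C = 68·exp(−0.39·0.1061) = 68·0.9595 = 65.24 mg/L.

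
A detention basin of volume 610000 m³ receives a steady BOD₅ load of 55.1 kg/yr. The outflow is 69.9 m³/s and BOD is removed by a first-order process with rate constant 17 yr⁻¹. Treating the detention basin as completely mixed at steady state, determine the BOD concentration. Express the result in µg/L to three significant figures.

Outflow Q = 69.9 m³/s × 3.156e+07 s/yr = 2.206e+09 m³/yr.
Steady-state CSTR mass balance: W = Q·C + k·V·C, so C = W/(Q + kV).
Q + kV = 2.206e+09 + 17·610000 = 2.216e+09 m³/yr.
C = 55.1/2.216e+09 = 2.486e-08 kg/m³ = 2.486e-05 mg/L = 0.02486 µg/L.

0.0249 µg/L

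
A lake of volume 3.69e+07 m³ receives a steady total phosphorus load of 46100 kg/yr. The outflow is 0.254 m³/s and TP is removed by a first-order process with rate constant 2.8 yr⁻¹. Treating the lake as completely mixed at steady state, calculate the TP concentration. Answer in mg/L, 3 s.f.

Outflow Q = 0.254 m³/s × 3.156e+07 s/yr = 8.016e+06 m³/yr.
Steady-state CSTR mass balance: W = Q·C + k·V·C, so C = W/(Q + kV).
Q + kV = 8.016e+06 + 2.8·3.69e+07 = 1.113e+08 m³/yr.
C = 46100/1.113e+08 = 0.0004141 kg/m³ = 0.4141 mg/L.

0.414 mg/L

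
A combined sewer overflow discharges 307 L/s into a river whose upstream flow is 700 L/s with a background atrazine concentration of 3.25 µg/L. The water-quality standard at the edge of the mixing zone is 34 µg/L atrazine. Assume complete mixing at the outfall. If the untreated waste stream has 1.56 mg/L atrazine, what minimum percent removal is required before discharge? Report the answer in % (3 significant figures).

307 L/s = 0.307 m³/s.
700 L/s = 0.7 m³/s.
3.25 µg/L = 0.00325 mg/L.
34 µg/L = 0.034 mg/L.
Mass balance: 0.034·1.007 = 0.307·Cₑ + 0.7·0.00325.
Cₑ = (0.03424 − 0.002275) / 0.307 = 0.1041 mg/L.
Required removal = 1 − 0.1041/1.56 = 93.33 %.

93.3 %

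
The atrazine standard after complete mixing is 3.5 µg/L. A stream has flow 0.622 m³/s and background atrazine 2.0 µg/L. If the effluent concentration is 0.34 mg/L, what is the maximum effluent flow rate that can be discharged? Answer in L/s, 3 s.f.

2.77 L/s

2.0 µg/L = 0.002 mg/L.
3.5 µg/L = 0.0035 mg/L.
Mass balance at complete mixing: C_std·(Q_w + Q_r) = Q_w·C_e + Q_r·C_b.
Rearranging, Q_w = Q_r·(C_std − C_b)/(C_e − C_std) = 0.622·(0.0035 − 0.002) / (0.34 − 0.0035) = 0.002773 m³/s.
= 2.773 L/s.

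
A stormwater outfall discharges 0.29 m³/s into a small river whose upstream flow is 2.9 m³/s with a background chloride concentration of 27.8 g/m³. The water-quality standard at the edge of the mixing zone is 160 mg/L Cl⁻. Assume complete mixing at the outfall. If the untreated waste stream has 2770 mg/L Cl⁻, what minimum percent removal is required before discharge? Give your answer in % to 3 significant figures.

46.5 %

Mass balance: 160·3.19 = 0.29·Cₑ + 2.9·27.8.
Cₑ = (510.4 − 80.62) / 0.29 = 1482 mg/L.
Required removal = 1 − 1482/2770 = 46.5 %.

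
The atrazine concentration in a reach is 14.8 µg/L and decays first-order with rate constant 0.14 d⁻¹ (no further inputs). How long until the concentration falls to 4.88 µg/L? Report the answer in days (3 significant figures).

t = ln(C₀/C)/k = ln(14.8/4.88)/0.14 = 1.109/0.14 = 7.925 d.

7.92 d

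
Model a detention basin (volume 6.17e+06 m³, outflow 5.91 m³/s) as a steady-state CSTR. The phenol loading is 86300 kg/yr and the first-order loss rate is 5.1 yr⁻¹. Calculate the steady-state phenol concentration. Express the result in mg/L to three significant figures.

0.396 mg/L

Outflow Q = 5.91 m³/s × 3.156e+07 s/yr = 1.865e+08 m³/yr.
Steady-state CSTR mass balance: W = Q·C + k·V·C, so C = W/(Q + kV).
Q + kV = 1.865e+08 + 5.1·6.17e+06 = 2.18e+08 m³/yr.
C = 86300/2.18e+08 = 0.0003959 kg/m³ = 0.3959 mg/L.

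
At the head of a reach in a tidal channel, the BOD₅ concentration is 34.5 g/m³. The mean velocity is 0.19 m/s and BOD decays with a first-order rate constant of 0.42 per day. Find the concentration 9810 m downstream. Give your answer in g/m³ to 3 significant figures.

Travel time t = 9810 m / 0.19 m/s = 9810/0.19 = 5.163e+04 s = 0.5976 d.
First-order decay: C = 34.5·exp(−0.42·0.5976) = 34.5·0.778 = 26.84 g/m³.

26.8 g/m³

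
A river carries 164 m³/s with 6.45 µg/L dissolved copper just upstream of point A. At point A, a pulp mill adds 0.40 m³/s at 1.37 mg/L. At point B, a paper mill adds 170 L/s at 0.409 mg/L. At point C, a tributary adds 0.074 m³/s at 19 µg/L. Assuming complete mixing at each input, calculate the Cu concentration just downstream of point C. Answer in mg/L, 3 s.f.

6.45 µg/L = 0.00645 mg/L.
After input A: C = (164·0.00645 + 0.4·1.37) / 164.4 = 0.009768 mg/L.
170 L/s = 0.17 m³/s.
After input B: C = (164.4·0.009768 + 0.17·0.409) / 164.6 = 0.01018 mg/L.
19 µg/L = 0.019 mg/L.
After input C: C = (164.6·0.01018 + 0.074·0.019) / 164.6 = 0.01018 mg/L.

0.0102 mg/L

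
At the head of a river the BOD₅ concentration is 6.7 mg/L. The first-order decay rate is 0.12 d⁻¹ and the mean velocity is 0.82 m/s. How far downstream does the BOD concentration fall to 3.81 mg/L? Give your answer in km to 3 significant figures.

333 km

From C = C₀·e^(−kt), t = ln(C₀/C)/k = ln(6.7/3.81)/0.12 = 0.5645/0.12 = 4.704 d.
Distance = v·t = 0.82 m/s × 4.064e+05 s = 3.333e+05 m = 333.3 km.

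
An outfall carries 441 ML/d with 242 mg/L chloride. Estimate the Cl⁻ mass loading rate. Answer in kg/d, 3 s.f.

441 ML/d = 5.104 m³/s.
Mass flux = Q·C = 5.104 m³/s × 242 g/m³ = 1235 g/s.
= 1235 g/s × 86.4 = 1.067e+05 kg/d.

107000 kg/d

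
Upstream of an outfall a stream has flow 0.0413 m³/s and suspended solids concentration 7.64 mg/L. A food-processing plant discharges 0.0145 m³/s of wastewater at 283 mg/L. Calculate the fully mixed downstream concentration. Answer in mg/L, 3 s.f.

79.2 mg/L

Conservation of mass across the mixing zone: C = (0.0145·283 + 0.0413·7.64) / (0.0145 + 0.0413) = 4.419/0.0558 = 79.19 mg/L.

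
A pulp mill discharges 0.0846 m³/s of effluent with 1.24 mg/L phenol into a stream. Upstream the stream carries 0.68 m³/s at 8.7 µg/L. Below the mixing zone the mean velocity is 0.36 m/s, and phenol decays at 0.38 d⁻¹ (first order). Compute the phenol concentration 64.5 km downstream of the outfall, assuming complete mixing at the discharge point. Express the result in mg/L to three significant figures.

8.7 µg/L = 0.0087 mg/L.
After complete mixing, C₀ = (0.0846·1.24 + 0.68·0.0087) / 0.7646 = 0.1449 mg/L.
Travel time t = 6.45e+04 m / 0.36 m/s = 1.792e+05 s = 2.074 d.
C = 0.1449·exp(−0.38·2.074) = 0.1449·0.4548 = 0.06591 mg/L.

0.0659 mg/L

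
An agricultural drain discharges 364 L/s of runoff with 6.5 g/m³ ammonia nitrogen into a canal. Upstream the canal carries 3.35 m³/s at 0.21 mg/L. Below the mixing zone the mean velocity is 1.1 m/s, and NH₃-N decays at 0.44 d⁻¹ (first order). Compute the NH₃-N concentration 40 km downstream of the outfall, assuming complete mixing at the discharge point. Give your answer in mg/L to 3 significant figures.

364 L/s = 0.364 m³/s.
After complete mixing, C₀ = (0.364·6.5 + 3.35·0.21) / 3.714 = 0.8265 mg/L.
Travel time t = 4e+04 m / 1.1 m/s = 3.636e+04 s = 0.4209 d.
C = 0.8265·exp(−0.44·0.4209) = 0.8265·0.831 = 0.6868 mg/L.

0.687 mg/L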